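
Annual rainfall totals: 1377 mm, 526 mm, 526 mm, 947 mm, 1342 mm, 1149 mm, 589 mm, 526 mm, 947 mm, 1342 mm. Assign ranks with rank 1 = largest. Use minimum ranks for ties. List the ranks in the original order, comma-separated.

Sorted (descending): 1377, 1342, 1342, 1149, 947, 947, 589, 526, 526, 526
The 2 values of 1342 occupy positions 2–3 → each gets rank 2.
The 2 values of 947 occupy positions 5–6 → each gets rank 5.
The 3 values of 526 occupy positions 8–10 → each gets rank 8.

1, 8, 8, 5, 2, 4, 7, 8, 5, 2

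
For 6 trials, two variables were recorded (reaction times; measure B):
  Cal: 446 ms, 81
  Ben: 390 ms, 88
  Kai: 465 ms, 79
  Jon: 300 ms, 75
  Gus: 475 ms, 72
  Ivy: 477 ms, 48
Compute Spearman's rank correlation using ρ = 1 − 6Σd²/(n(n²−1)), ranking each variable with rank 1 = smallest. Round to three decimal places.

Ranks of variable 1: 3, 2, 4, 1, 5, 6
Ranks of variable 2: 5, 6, 4, 3, 2, 1
d = r₁ − r₂: -2, -4, 0, -2, 3, 5
d²: 4, 16, 0, 4, 9, 25; Σd² = 58
ρ = 1 − 6·58/(6·35) = 1 − 348/210 = -0.657

-0.657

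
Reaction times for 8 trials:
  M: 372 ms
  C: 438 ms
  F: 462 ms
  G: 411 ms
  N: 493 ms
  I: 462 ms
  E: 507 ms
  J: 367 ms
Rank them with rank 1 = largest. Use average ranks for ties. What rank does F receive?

3.5

Sorted (descending): 507, 493, 462, 462, 438, 411, 372, 367
The 2 values of 462 occupy positions 3–4 → average rank (3+4)/2 = 3.5.
F has value 462 ms → rank 3.5.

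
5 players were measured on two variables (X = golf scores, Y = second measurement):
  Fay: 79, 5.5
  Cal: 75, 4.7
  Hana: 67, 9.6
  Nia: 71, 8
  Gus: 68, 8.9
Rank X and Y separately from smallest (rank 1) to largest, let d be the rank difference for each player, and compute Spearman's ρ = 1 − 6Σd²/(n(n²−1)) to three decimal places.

-0.900

Ranks of variable 1: 5, 4, 1, 3, 2
Ranks of variable 2: 2, 1, 5, 3, 4
d = r₁ − r₂: 3, 3, -4, 0, -2
d²: 9, 9, 16, 0, 4; Σd² = 38
ρ = 1 − 6·38/(5·24) = 1 − 228/120 = -0.900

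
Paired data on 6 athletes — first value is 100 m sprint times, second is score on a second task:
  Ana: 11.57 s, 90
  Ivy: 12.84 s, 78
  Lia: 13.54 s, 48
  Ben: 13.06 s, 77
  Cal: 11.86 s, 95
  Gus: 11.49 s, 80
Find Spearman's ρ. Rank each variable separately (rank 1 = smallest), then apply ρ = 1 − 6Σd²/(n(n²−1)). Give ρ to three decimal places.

Ranks of variable 1: 2, 4, 6, 5, 3, 1
Ranks of variable 2: 5, 3, 1, 2, 6, 4
d = r₁ − r₂: -3, 1, 5, 3, -3, -3
d²: 9, 1, 25, 9, 9, 9; Σd² = 62
ρ = 1 − 6·62/(6·35) = 1 − 372/210 = -0.771

-0.771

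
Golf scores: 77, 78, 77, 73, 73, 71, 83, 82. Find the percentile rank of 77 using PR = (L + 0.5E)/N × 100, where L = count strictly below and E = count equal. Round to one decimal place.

50.0

N = 8.
Strictly below 77: 3. Equal to 77: 2.
PR = (3 + 0.5·2)/8 × 100 = 50.0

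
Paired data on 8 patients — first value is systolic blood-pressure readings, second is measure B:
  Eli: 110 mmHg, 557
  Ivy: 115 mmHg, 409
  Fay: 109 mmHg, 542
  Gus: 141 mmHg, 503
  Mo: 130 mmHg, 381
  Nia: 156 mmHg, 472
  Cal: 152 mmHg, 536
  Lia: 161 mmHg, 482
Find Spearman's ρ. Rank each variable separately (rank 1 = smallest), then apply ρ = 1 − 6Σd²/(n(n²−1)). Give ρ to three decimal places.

-0.357

Ranks of variable 1: 2, 3, 1, 5, 4, 7, 6, 8
Ranks of variable 2: 8, 2, 7, 5, 1, 3, 6, 4
d = r₁ − r₂: -6, 1, -6, 0, 3, 4, 0, 4
d²: 36, 1, 36, 0, 9, 16, 0, 16; Σd² = 114
ρ = 1 − 6·114/(8·63) = 1 − 684/504 = -0.357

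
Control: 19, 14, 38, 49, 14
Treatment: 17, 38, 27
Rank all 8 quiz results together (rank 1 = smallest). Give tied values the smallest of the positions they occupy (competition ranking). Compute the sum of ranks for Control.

20

Sorted (ascending): 14, 14, 17, 19, 27, 38, 38, 49
The 2 values of 14 occupy positions 1–2 → each gets rank 1.
The 2 values of 38 occupy positions 6–7 → each gets rank 6.
Control values → pooled ranks: 19→4, 14→1, 38→6, 49→8, 14→1
Rank sum = 4 + 1 + 6 + 8 + 1 = 20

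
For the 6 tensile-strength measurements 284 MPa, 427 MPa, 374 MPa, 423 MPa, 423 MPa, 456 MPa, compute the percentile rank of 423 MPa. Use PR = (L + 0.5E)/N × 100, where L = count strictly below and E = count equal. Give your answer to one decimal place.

N = 6.
Strictly below 423: 2. Equal to 423: 2.
PR = (2 + 0.5·2)/6 × 100 = 50.0

50.0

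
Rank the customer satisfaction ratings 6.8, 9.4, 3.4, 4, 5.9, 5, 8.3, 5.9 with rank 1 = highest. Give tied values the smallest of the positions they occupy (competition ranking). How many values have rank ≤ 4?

Sorted (descending): 9.4, 8.3, 6.8, 5.9, 5.9, 5, 4, 3.4
The 2 values of 5.9 occupy positions 4–5 → each gets rank 4.
Ranks ≤ 4: {1, 2, 3, 4, 4} → 5 values.

5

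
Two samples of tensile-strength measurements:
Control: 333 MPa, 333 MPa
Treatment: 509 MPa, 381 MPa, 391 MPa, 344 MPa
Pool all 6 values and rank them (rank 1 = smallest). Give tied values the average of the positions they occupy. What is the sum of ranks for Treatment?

18

Sorted (ascending): 333, 333, 344, 381, 391, 509
The 2 values of 333 occupy positions 1–2 → average rank (1+2)/2 = 1.5.
Treatment values → pooled ranks: 509→6, 381→4, 391→5, 344→3
Rank sum = 6 + 4 + 5 + 3 = 18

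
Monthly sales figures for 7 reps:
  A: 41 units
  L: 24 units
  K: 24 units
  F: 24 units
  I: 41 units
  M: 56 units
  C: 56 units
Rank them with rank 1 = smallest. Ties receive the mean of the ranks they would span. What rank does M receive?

6.5

Sorted (ascending): 24, 24, 24, 41, 41, 56, 56
The 3 values of 24 occupy positions 1–3 → average rank 2.
The 2 values of 41 occupy positions 4–5 → average rank (4+5)/2 = 4.5.
The 2 values of 56 occupy positions 6–7 → average rank (6+7)/2 = 6.5.
M has value 56 units → rank 6.5.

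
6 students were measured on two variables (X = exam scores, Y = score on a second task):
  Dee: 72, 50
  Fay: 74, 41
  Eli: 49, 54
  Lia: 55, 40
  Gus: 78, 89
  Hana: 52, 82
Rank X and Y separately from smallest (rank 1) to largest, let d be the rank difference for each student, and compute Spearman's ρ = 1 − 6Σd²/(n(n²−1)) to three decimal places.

0.086

Ranks of variable 1: 4, 5, 1, 3, 6, 2
Ranks of variable 2: 3, 2, 4, 1, 6, 5
d = r₁ − r₂: 1, 3, -3, 2, 0, -3
d²: 1, 9, 9, 4, 0, 9; Σd² = 32
ρ = 1 − 6·32/(6·35) = 1 − 192/210 = 0.086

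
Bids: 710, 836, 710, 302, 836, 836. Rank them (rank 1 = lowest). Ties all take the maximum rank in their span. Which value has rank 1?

Sorted (ascending): 302, 710, 710, 836, 836, 836
The 2 values of 710 occupy positions 2–3 → each gets rank 3.
The 3 values of 836 occupy positions 4–6 → each gets rank 6.
Rank 1 → value 302.

302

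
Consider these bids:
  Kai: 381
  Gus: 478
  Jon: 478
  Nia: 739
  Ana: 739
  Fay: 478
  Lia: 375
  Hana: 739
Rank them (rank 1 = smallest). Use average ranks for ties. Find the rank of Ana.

7

Sorted (ascending): 375, 381, 478, 478, 478, 739, 739, 739
The 3 values of 478 occupy positions 3–5 → average rank 4.
The 3 values of 739 occupy positions 6–8 → average rank 7.
Ana has value 739 → rank 7.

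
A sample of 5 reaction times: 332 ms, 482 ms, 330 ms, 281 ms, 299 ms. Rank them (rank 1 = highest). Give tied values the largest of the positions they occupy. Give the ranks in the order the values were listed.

Sorted (descending): 482, 332, 330, 299, 281
No ties — each value takes its position as its rank.

2, 1, 3, 5, 4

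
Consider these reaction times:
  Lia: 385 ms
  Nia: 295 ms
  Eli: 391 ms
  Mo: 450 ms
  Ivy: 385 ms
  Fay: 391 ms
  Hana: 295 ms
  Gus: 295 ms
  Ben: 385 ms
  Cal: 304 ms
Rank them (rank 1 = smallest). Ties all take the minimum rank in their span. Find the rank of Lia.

Sorted (ascending): 295, 295, 295, 304, 385, 385, 385, 391, 391, 450
The 3 values of 295 occupy positions 1–3 → each gets rank 1.
The 3 values of 385 occupy positions 5–7 → each gets rank 5.
The 2 values of 391 occupy positions 8–9 → each gets rank 8.
Lia has value 385 ms → rank 5.

5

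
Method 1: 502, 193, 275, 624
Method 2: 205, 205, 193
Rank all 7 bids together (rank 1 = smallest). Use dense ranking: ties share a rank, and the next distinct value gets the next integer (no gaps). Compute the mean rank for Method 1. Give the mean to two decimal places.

Sorted (ascending): 193, 193, 205, 205, 275, 502, 624
The 2 values of 193 share dense rank 1.
The 2 values of 205 share dense rank 2.
Remaining distinct values take the next consecutive integers.
Method 1 values → pooled ranks: 502→4, 193→1, 275→3, 624→5
Mean rank = (4 + 1 + 3 + 5) / 4 = 3.25

3.25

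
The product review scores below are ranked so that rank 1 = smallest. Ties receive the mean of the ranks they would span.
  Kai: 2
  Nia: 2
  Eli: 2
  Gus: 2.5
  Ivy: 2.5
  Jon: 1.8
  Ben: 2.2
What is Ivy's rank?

Sorted (ascending): 1.8, 2, 2, 2, 2.2, 2.5, 2.5
The 3 values of 2 occupy positions 2–4 → average rank 3.
The 2 values of 2.5 occupy positions 6–7 → average rank (6+7)/2 = 6.5.
Ivy has value 2.5 → rank 6.5.

6.5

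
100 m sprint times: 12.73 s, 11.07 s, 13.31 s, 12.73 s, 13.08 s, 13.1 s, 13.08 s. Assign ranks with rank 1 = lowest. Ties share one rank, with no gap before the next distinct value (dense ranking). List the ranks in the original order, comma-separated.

2, 1, 5, 2, 3, 4, 3

Sorted (ascending): 11.07, 12.73, 12.73, 13.08, 13.08, 13.1, 13.31
The 2 values of 12.73 share dense rank 2.
The 2 values of 13.08 share dense rank 3.
Remaining distinct values take the next consecutive integers.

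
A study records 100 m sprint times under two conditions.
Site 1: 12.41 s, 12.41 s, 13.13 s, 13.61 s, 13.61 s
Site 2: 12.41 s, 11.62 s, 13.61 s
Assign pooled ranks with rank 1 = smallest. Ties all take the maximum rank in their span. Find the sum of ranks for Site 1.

Sorted (ascending): 11.62, 12.41, 12.41, 12.41, 13.13, 13.61, 13.61, 13.61
The 3 values of 12.41 occupy positions 2–4 → each gets rank 4.
The 3 values of 13.61 occupy positions 6–8 → each gets rank 8.
Site 1 values → pooled ranks: 12.41→4, 12.41→4, 13.13→5, 13.61→8, 13.61→8
Rank sum = 4 + 4 + 5 + 8 + 8 = 29

29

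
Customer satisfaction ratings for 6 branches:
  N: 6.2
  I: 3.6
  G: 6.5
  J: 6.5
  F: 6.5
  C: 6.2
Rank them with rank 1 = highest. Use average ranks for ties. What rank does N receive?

Sorted (descending): 6.5, 6.5, 6.5, 6.2, 6.2, 3.6
The 3 values of 6.5 occupy positions 1–3 → average rank 2.
The 2 values of 6.2 occupy positions 4–5 → average rank (4+5)/2 = 4.5.
N has value 6.2 → rank 4.5.

4.5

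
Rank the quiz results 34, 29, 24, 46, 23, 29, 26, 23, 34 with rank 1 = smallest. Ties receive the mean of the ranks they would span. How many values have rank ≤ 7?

Sorted (ascending): 23, 23, 24, 26, 29, 29, 34, 34, 46
The 2 values of 23 occupy positions 1–2 → average rank (1+2)/2 = 1.5.
The 2 values of 29 occupy positions 5–6 → average rank (5+6)/2 = 5.5.
The 2 values of 34 occupy positions 7–8 → average rank (7+8)/2 = 7.5.
Ranks ≤ 7: {1.5, 1.5, 3, 4, 5.5, 5.5} → 6 values.

6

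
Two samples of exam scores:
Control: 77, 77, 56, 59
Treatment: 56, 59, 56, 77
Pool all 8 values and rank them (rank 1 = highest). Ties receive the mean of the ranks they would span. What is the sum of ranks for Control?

Sorted (descending): 77, 77, 77, 59, 59, 56, 56, 56
The 3 values of 77 occupy positions 1–3 → average rank 2.
The 2 values of 59 occupy positions 4–5 → average rank (4+5)/2 = 4.5.
The 3 values of 56 occupy positions 6–8 → average rank 7.
Control values → pooled ranks: 77→2, 77→2, 56→7, 59→4.5
Rank sum = 2 + 2 + 7 + 4.5 = 15.5

15.5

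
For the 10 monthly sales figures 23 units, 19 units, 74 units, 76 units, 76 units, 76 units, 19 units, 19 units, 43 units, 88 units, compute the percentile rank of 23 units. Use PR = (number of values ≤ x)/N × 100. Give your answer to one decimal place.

N = 10.
Strictly below 23: 3. Equal to 23: 1.
PR = 4/10 × 100 = 40.0

40.0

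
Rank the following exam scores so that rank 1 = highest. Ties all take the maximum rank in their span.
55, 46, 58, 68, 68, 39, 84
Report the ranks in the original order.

5, 6, 4, 3, 3, 7, 1

Sorted (descending): 84, 68, 68, 58, 55, 46, 39
The 2 values of 68 occupy positions 2–3 → each gets rank 3.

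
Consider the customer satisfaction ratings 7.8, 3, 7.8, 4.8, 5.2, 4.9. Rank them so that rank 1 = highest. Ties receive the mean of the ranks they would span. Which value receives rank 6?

Sorted (descending): 7.8, 7.8, 5.2, 4.9, 4.8, 3
The 2 values of 7.8 occupy positions 1–2 → average rank (1+2)/2 = 1.5.
Rank 6 → value 3.

3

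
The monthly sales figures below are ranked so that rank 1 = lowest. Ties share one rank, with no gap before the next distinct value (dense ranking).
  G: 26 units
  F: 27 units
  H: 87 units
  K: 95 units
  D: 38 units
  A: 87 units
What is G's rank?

1

Sorted (ascending): 26, 27, 38, 87, 87, 95
The 2 values of 87 share dense rank 4.
Remaining distinct values take the next consecutive integers.
G has value 26 units → rank 1.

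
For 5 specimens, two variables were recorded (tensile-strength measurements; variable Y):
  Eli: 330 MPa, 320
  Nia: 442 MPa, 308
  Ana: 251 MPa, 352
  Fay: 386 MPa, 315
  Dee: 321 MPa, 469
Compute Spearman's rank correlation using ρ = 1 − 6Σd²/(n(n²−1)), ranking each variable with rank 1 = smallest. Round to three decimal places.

Ranks of variable 1: 3, 5, 1, 4, 2
Ranks of variable 2: 3, 1, 4, 2, 5
d = r₁ − r₂: 0, 4, -3, 2, -3
d²: 0, 16, 9, 4, 9; Σd² = 38
ρ = 1 − 6·38/(5·24) = 1 − 228/120 = -0.900

-0.900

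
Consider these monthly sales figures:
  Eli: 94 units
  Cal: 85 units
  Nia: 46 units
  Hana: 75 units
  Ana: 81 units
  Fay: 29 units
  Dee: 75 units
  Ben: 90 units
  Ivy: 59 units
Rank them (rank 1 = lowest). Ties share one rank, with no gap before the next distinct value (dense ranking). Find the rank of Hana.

Sorted (ascending): 29, 46, 59, 75, 75, 81, 85, 90, 94
The 2 values of 75 share dense rank 4.
Remaining distinct values take the next consecutive integers.
Hana has value 75 units → rank 4.

4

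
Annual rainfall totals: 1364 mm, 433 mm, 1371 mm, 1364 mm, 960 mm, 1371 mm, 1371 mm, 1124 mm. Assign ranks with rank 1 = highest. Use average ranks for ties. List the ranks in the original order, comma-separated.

Sorted (descending): 1371, 1371, 1371, 1364, 1364, 1124, 960, 433
The 3 values of 1371 occupy positions 1–3 → average rank 2.
The 2 values of 1364 occupy positions 4–5 → average rank (4+5)/2 = 4.5.

4.5, 8, 2, 4.5, 7, 2, 2, 6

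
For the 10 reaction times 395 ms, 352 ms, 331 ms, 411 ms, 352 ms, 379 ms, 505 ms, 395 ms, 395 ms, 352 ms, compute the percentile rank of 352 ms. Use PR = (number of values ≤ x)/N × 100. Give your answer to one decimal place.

40.0

N = 10.
Strictly below 352: 1. Equal to 352: 3.
PR = 4/10 × 100 = 40.0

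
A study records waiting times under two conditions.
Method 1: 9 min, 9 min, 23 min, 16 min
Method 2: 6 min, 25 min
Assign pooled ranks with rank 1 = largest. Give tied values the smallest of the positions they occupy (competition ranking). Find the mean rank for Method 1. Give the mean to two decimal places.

3.25

Sorted (descending): 25, 23, 16, 9, 9, 6
The 2 values of 9 occupy positions 4–5 → each gets rank 4.
Method 1 values → pooled ranks: 9→4, 9→4, 23→2, 16→3
Mean rank = (4 + 4 + 2 + 3) / 4 = 3.25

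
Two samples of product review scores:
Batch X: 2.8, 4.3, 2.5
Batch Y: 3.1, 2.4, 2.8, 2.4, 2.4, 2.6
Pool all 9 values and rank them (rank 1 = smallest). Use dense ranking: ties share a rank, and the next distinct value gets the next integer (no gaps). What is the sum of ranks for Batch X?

Sorted (ascending): 2.4, 2.4, 2.4, 2.5, 2.6, 2.8, 2.8, 3.1, 4.3
The 3 values of 2.4 share dense rank 1.
The 2 values of 2.8 share dense rank 4.
Remaining distinct values take the next consecutive integers.
Batch X values → pooled ranks: 2.8→4, 4.3→6, 2.5→2
Rank sum = 4 + 6 + 2 = 12

12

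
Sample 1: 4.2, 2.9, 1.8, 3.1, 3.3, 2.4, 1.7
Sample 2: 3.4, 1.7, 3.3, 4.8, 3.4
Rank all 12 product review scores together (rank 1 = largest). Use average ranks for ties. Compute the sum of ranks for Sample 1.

53

Sorted (descending): 4.8, 4.2, 3.4, 3.4, 3.3, 3.3, 3.1, 2.9, 2.4, 1.8, 1.7, 1.7
The 2 values of 3.4 occupy positions 3–4 → average rank (3+4)/2 = 3.5.
The 2 values of 3.3 occupy positions 5–6 → average rank (5+6)/2 = 5.5.
The 2 values of 1.7 occupy positions 11–12 → average rank (11+12)/2 = 11.5.
Sample 1 values → pooled ranks: 4.2→2, 2.9→8, 1.8→10, 3.1→7, 3.3→5.5, 2.4→9, 1.7→11.5
Rank sum = 2 + 8 + 10 + 7 + 5.5 + 9 + 11.5 = 53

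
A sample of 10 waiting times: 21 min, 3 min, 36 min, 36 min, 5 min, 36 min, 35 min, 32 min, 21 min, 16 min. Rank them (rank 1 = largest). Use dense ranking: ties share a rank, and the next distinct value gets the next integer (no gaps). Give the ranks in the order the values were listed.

Sorted (descending): 36, 36, 36, 35, 32, 21, 21, 16, 5, 3
The 3 values of 36 share dense rank 1.
The 2 values of 21 share dense rank 4.
Remaining distinct values take the next consecutive integers.

4, 7, 1, 1, 6, 1, 2, 3, 4, 5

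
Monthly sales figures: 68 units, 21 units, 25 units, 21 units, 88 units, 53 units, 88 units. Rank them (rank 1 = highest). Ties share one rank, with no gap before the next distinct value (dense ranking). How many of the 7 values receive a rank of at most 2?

3

Sorted (descending): 88, 88, 68, 53, 25, 21, 21
The 2 values of 88 share dense rank 1.
The 2 values of 21 share dense rank 5.
Remaining distinct values take the next consecutive integers.
Ranks ≤ 2: {1, 1, 2} → 3 values.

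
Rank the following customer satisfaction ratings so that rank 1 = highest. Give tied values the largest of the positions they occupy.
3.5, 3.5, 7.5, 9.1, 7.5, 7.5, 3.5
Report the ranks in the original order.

Sorted (descending): 9.1, 7.5, 7.5, 7.5, 3.5, 3.5, 3.5
The 3 values of 7.5 occupy positions 2–4 → each gets rank 4.
The 3 values of 3.5 occupy positions 5–7 → each gets rank 7.

7, 7, 4, 1, 4, 4, 7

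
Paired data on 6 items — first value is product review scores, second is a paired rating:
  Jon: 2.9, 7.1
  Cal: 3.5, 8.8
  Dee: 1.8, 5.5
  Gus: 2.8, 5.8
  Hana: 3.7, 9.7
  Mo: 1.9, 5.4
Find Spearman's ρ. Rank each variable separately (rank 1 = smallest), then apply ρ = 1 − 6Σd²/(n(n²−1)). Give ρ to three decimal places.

0.943

Ranks of variable 1: 4, 5, 1, 3, 6, 2
Ranks of variable 2: 4, 5, 2, 3, 6, 1
d = r₁ − r₂: 0, 0, -1, 0, 0, 1
d²: 0, 0, 1, 0, 0, 1; Σd² = 2
ρ = 1 − 6·2/(6·35) = 1 − 12/210 = 0.943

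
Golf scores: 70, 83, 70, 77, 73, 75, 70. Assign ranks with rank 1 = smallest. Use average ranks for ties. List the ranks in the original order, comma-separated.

2, 7, 2, 6, 4, 5, 2

Sorted (ascending): 70, 70, 70, 73, 75, 77, 83
The 3 values of 70 occupy positions 1–3 → average rank 2.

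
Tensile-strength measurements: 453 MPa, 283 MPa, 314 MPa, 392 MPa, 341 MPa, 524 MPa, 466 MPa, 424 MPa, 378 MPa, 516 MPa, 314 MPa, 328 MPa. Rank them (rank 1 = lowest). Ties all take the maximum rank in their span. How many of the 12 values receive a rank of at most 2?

1

Sorted (ascending): 283, 314, 314, 328, 341, 378, 392, 424, 453, 466, 516, 524
The 2 values of 314 occupy positions 2–3 → each gets rank 3.
Ranks ≤ 2: {1} → 1 value.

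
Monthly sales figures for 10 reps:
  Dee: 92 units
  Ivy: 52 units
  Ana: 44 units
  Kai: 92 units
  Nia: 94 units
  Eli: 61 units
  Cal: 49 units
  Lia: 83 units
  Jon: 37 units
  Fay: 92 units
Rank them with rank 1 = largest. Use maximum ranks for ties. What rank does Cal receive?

8

Sorted (descending): 94, 92, 92, 92, 83, 61, 52, 49, 44, 37
The 3 values of 92 occupy positions 2–4 → each gets rank 4.
Cal has value 49 units → rank 8.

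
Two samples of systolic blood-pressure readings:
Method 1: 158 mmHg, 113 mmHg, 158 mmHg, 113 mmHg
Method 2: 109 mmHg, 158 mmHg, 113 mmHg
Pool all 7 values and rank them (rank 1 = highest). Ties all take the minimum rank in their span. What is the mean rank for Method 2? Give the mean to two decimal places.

4.00

Sorted (descending): 158, 158, 158, 113, 113, 113, 109
The 3 values of 158 occupy positions 1–3 → each gets rank 1.
The 3 values of 113 occupy positions 4–6 → each gets rank 4.
Method 2 values → pooled ranks: 109→7, 158→1, 113→4
Mean rank = (7 + 1 + 4) / 3 = 4.00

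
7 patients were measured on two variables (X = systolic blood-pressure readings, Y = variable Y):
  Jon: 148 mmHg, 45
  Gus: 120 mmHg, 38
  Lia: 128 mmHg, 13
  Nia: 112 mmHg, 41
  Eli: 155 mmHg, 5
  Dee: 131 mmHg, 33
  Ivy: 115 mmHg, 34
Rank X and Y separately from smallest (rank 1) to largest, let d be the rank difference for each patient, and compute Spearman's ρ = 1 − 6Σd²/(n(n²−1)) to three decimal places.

-0.393

Ranks of variable 1: 6, 3, 4, 1, 7, 5, 2
Ranks of variable 2: 7, 5, 2, 6, 1, 3, 4
d = r₁ − r₂: -1, -2, 2, -5, 6, 2, -2
d²: 1, 4, 4, 25, 36, 4, 4; Σd² = 78
ρ = 1 − 6·78/(7·48) = 1 − 468/336 = -0.393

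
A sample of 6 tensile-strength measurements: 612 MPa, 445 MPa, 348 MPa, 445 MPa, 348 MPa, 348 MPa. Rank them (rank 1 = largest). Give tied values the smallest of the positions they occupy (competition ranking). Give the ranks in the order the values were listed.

1, 2, 4, 2, 4, 4

Sorted (descending): 612, 445, 445, 348, 348, 348
The 2 values of 445 occupy positions 2–3 → each gets rank 2.
The 3 values of 348 occupy positions 4–6 → each gets rank 4.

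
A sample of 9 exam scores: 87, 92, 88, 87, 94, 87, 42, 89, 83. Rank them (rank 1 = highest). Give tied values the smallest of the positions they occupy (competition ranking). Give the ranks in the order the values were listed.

Sorted (descending): 94, 92, 89, 88, 87, 87, 87, 83, 42
The 3 values of 87 occupy positions 5–7 → each gets rank 5.

5, 2, 4, 5, 1, 5, 9, 3, 8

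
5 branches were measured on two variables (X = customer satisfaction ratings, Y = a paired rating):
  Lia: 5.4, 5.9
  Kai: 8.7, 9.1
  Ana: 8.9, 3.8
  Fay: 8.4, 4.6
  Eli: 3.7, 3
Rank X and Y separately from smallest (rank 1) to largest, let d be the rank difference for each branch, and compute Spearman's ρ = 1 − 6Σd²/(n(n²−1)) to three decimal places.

0.300

Ranks of variable 1: 2, 4, 5, 3, 1
Ranks of variable 2: 4, 5, 2, 3, 1
d = r₁ − r₂: -2, -1, 3, 0, 0
d²: 4, 1, 9, 0, 0; Σd² = 14
ρ = 1 − 6·14/(5·24) = 1 − 84/120 = 0.300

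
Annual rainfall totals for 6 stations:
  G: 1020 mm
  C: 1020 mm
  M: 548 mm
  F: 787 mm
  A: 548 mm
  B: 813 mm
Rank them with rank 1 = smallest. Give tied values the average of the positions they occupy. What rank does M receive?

1.5

Sorted (ascending): 548, 548, 787, 813, 1020, 1020
The 2 values of 548 occupy positions 1–2 → average rank (1+2)/2 = 1.5.
The 2 values of 1020 occupy positions 5–6 → average rank (5+6)/2 = 5.5.
M has value 548 mm → rank 1.5.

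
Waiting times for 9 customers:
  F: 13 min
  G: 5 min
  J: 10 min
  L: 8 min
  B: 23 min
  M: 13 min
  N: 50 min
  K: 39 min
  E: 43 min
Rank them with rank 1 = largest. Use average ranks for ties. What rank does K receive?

Sorted (descending): 50, 43, 39, 23, 13, 13, 10, 8, 5
The 2 values of 13 occupy positions 5–6 → average rank (5+6)/2 = 5.5.
K has value 39 min → rank 3.

3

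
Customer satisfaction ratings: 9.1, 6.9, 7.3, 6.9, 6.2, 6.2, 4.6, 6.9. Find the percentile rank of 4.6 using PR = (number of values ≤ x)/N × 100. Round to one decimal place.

12.5

N = 8.
Strictly below 4.6: 0. Equal to 4.6: 1.
PR = 1/8 × 100 = 12.5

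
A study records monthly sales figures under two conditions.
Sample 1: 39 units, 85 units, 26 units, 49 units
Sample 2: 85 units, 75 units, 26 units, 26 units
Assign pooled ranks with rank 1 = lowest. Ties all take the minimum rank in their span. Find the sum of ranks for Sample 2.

15

Sorted (ascending): 26, 26, 26, 39, 49, 75, 85, 85
The 3 values of 26 occupy positions 1–3 → each gets rank 1.
The 2 values of 85 occupy positions 7–8 → each gets rank 7.
Sample 2 values → pooled ranks: 85→7, 75→6, 26→1, 26→1
Rank sum = 7 + 6 + 1 + 1 = 15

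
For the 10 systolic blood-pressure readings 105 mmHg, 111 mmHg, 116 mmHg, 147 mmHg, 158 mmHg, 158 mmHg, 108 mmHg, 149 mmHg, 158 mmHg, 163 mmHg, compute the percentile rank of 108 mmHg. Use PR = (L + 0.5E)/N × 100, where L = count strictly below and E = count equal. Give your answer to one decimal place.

15.0

N = 10.
Strictly below 108: 1. Equal to 108: 1.
PR = (1 + 0.5·1)/10 × 100 = 15.0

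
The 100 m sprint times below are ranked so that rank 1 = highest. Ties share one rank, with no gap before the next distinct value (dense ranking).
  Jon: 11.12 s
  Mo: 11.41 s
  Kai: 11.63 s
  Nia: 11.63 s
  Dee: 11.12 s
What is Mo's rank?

2

Sorted (descending): 11.63, 11.63, 11.41, 11.12, 11.12
The 2 values of 11.63 share dense rank 1.
The 2 values of 11.12 share dense rank 3.
Remaining distinct values take the next consecutive integers.
Mo has value 11.41 s → rank 2.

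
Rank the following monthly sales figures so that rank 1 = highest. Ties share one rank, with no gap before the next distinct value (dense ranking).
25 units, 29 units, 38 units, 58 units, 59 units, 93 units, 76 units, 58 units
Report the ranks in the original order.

7, 6, 5, 4, 3, 1, 2, 4

Sorted (descending): 93, 76, 59, 58, 58, 38, 29, 25
The 2 values of 58 share dense rank 4.
Remaining distinct values take the next consecutive integers.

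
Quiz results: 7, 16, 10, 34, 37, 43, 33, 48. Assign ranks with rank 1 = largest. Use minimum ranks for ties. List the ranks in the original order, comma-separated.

8, 6, 7, 4, 3, 2, 5, 1

Sorted (descending): 48, 43, 37, 34, 33, 16, 10, 7
No ties — each value takes its position as its rank.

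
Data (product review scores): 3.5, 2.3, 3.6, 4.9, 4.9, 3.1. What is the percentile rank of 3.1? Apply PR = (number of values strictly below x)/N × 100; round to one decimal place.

16.7

N = 6.
Strictly below 3.1: 1. Equal to 3.1: 1.
PR = 1/6 × 100 = 16.7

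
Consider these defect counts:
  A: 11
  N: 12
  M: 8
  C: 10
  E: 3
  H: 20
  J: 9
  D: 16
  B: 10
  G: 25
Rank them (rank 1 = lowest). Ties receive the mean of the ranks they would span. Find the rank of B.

4.5

Sorted (ascending): 3, 8, 9, 10, 10, 11, 12, 16, 20, 25
The 2 values of 10 occupy positions 4–5 → average rank (4+5)/2 = 4.5.
B has value 10 → rank 4.5.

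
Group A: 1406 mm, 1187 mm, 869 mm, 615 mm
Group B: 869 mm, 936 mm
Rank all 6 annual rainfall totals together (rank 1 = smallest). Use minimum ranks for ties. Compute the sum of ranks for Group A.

14

Sorted (ascending): 615, 869, 869, 936, 1187, 1406
The 2 values of 869 occupy positions 2–3 → each gets rank 2.
Group A values → pooled ranks: 1406→6, 1187→5, 869→2, 615→1
Rank sum = 6 + 5 + 2 + 1 = 14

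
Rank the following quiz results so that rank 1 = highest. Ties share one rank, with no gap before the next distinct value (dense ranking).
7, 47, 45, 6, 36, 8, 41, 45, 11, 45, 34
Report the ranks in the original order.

8, 1, 2, 9, 4, 7, 3, 2, 6, 2, 5

Sorted (descending): 47, 45, 45, 45, 41, 36, 34, 11, 8, 7, 6
The 3 values of 45 share dense rank 2.
Remaining distinct values take the next consecutive integers.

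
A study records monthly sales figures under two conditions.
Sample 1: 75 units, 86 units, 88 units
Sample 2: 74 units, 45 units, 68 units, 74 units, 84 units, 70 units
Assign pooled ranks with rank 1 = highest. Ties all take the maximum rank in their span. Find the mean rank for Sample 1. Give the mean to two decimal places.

2.33

Sorted (descending): 88, 86, 84, 75, 74, 74, 70, 68, 45
The 2 values of 74 occupy positions 5–6 → each gets rank 6.
Sample 1 values → pooled ranks: 75→4, 86→2, 88→1
Mean rank = (4 + 2 + 1) / 3 = 2.33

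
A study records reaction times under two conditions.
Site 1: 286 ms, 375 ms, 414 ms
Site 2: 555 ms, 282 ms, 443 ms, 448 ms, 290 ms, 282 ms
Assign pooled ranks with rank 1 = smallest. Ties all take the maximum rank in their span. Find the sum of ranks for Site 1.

14

Sorted (ascending): 282, 282, 286, 290, 375, 414, 443, 448, 555
The 2 values of 282 occupy positions 1–2 → each gets rank 2.
Site 1 values → pooled ranks: 286→3, 375→5, 414→6
Rank sum = 3 + 5 + 6 = 14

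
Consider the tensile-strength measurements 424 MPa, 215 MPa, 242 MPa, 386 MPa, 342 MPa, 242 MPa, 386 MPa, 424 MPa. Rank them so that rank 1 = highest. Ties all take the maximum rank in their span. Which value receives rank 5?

Sorted (descending): 424, 424, 386, 386, 342, 242, 242, 215
The 2 values of 424 occupy positions 1–2 → each gets rank 2.
The 2 values of 386 occupy positions 3–4 → each gets rank 4.
The 2 values of 242 occupy positions 6–7 → each gets rank 7.
Rank 5 → value 342.

342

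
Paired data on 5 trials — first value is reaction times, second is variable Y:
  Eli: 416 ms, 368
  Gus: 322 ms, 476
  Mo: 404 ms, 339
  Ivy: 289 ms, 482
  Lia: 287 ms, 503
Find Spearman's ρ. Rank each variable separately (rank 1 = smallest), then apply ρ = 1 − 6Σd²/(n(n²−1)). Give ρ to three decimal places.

-0.900

Ranks of variable 1: 5, 3, 4, 2, 1
Ranks of variable 2: 2, 3, 1, 4, 5
d = r₁ − r₂: 3, 0, 3, -2, -4
d²: 9, 0, 9, 4, 16; Σd² = 38
ρ = 1 − 6·38/(5·24) = 1 − 228/120 = -0.900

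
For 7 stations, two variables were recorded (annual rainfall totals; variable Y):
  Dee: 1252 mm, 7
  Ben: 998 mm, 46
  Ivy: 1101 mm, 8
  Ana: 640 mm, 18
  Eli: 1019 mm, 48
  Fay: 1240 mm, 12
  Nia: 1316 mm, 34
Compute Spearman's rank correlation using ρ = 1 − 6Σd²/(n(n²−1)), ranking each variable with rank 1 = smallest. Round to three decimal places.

Ranks of variable 1: 6, 2, 4, 1, 3, 5, 7
Ranks of variable 2: 1, 6, 2, 4, 7, 3, 5
d = r₁ − r₂: 5, -4, 2, -3, -4, 2, 2
d²: 25, 16, 4, 9, 16, 4, 4; Σd² = 78
ρ = 1 − 6·78/(7·48) = 1 − 468/336 = -0.393

-0.393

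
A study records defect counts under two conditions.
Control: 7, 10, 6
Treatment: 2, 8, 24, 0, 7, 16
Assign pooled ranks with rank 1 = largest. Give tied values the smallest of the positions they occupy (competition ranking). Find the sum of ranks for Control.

15

Sorted (descending): 24, 16, 10, 8, 7, 7, 6, 2, 0
The 2 values of 7 occupy positions 5–6 → each gets rank 5.
Control values → pooled ranks: 7→5, 10→3, 6→7
Rank sum = 5 + 3 + 7 = 15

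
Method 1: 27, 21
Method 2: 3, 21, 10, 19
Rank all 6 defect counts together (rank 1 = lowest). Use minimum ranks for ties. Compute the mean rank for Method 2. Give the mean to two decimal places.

2.50

Sorted (ascending): 3, 10, 19, 21, 21, 27
The 2 values of 21 occupy positions 4–5 → each gets rank 4.
Method 2 values → pooled ranks: 3→1, 21→4, 10→2, 19→3
Mean rank = (1 + 4 + 2 + 3) / 4 = 2.50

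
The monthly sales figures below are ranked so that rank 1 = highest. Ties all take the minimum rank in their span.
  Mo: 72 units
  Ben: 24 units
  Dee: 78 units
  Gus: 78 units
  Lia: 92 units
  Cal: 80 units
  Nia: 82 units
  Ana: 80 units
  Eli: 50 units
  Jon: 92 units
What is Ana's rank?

4

Sorted (descending): 92, 92, 82, 80, 80, 78, 78, 72, 50, 24
The 2 values of 92 occupy positions 1–2 → each gets rank 1.
The 2 values of 80 occupy positions 4–5 → each gets rank 4.
The 2 values of 78 occupy positions 6–7 → each gets rank 6.
Ana has value 80 units → rank 4.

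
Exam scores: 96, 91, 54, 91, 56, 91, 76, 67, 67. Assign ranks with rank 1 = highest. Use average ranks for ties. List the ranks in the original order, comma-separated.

1, 3, 9, 3, 8, 3, 5, 6.5, 6.5

Sorted (descending): 96, 91, 91, 91, 76, 67, 67, 56, 54
The 3 values of 91 occupy positions 2–4 → average rank 3.
The 2 values of 67 occupy positions 6–7 → average rank (6+7)/2 = 6.5.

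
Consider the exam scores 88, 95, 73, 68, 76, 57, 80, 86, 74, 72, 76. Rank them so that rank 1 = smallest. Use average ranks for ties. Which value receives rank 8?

80

Sorted (ascending): 57, 68, 72, 73, 74, 76, 76, 80, 86, 88, 95
The 2 values of 76 occupy positions 6–7 → average rank (6+7)/2 = 6.5.
Rank 8 → value 80.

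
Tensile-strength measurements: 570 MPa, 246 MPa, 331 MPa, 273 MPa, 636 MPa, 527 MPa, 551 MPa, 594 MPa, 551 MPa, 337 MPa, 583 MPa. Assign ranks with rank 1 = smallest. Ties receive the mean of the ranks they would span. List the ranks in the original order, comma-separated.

8, 1, 3, 2, 11, 5, 6.5, 10, 6.5, 4, 9

Sorted (ascending): 246, 273, 331, 337, 527, 551, 551, 570, 583, 594, 636
The 2 values of 551 occupy positions 6–7 → average rank (6+7)/2 = 6.5.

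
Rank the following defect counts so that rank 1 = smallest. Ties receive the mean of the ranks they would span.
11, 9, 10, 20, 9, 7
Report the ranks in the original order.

Sorted (ascending): 7, 9, 9, 10, 11, 20
The 2 values of 9 occupy positions 2–3 → average rank (2+3)/2 = 2.5.

5, 2.5, 4, 6, 2.5, 1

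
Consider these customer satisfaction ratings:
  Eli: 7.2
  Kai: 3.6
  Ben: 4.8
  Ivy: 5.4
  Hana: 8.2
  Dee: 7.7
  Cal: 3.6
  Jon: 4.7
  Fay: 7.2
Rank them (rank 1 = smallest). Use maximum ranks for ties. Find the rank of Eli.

Sorted (ascending): 3.6, 3.6, 4.7, 4.8, 5.4, 7.2, 7.2, 7.7, 8.2
The 2 values of 3.6 occupy positions 1–2 → each gets rank 2.
The 2 values of 7.2 occupy positions 6–7 → each gets rank 7.
Eli has value 7.2 → rank 7.

7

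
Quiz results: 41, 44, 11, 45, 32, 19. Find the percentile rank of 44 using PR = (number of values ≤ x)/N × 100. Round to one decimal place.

N = 6.
Strictly below 44: 4. Equal to 44: 1.
PR = 5/6 × 100 = 83.3

83.3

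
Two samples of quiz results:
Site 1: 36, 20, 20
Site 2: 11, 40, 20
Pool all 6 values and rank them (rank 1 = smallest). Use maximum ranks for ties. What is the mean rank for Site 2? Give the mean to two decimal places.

Sorted (ascending): 11, 20, 20, 20, 36, 40
The 3 values of 20 occupy positions 2–4 → each gets rank 4.
Site 2 values → pooled ranks: 11→1, 40→6, 20→4
Mean rank = (1 + 6 + 4) / 3 = 3.67

3.67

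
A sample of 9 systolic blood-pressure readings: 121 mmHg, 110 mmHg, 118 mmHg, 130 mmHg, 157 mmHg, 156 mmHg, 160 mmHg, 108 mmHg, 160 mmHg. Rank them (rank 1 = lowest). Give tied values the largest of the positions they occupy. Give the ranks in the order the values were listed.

4, 2, 3, 5, 7, 6, 9, 1, 9

Sorted (ascending): 108, 110, 118, 121, 130, 156, 157, 160, 160
The 2 values of 160 occupy positions 8–9 → each gets rank 9.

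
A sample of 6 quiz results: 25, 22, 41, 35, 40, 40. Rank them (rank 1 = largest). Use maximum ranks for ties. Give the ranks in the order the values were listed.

Sorted (descending): 41, 40, 40, 35, 25, 22
The 2 values of 40 occupy positions 2–3 → each gets rank 3.

5, 6, 1, 4, 3, 3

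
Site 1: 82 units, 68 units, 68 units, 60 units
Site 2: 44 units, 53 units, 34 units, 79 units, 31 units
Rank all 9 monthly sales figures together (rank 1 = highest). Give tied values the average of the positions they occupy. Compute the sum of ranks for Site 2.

Sorted (descending): 82, 79, 68, 68, 60, 53, 44, 34, 31
The 2 values of 68 occupy positions 3–4 → average rank (3+4)/2 = 3.5.
Site 2 values → pooled ranks: 44→7, 53→6, 34→8, 79→2, 31→9
Rank sum = 7 + 6 + 8 + 2 + 9 = 32

32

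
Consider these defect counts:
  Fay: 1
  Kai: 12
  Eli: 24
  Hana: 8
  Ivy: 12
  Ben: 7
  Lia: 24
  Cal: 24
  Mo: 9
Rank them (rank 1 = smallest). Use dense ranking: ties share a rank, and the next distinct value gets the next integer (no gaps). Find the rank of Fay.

1

Sorted (ascending): 1, 7, 8, 9, 12, 12, 24, 24, 24
The 2 values of 12 share dense rank 5.
The 3 values of 24 share dense rank 6.
Remaining distinct values take the next consecutive integers.
Fay has value 1 → rank 1.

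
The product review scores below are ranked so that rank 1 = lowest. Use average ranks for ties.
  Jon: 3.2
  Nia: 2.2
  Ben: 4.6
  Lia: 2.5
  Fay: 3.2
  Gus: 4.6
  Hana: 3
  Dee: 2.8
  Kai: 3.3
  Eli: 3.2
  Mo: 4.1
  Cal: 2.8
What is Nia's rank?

1

Sorted (ascending): 2.2, 2.5, 2.8, 2.8, 3, 3.2, 3.2, 3.2, 3.3, 4.1, 4.6, 4.6
The 2 values of 2.8 occupy positions 3–4 → average rank (3+4)/2 = 3.5.
The 3 values of 3.2 occupy positions 6–8 → average rank 7.
The 2 values of 4.6 occupy positions 11–12 → average rank (11+12)/2 = 11.5.
Nia has value 2.2 → rank 1.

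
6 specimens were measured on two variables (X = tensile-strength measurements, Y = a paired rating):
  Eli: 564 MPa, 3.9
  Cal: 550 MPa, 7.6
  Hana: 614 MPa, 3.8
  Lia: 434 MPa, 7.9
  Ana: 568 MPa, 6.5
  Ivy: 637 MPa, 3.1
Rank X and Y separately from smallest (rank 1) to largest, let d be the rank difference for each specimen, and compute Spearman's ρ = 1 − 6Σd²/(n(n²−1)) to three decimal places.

Ranks of variable 1: 3, 2, 5, 1, 4, 6
Ranks of variable 2: 3, 5, 2, 6, 4, 1
d = r₁ − r₂: 0, -3, 3, -5, 0, 5
d²: 0, 9, 9, 25, 0, 25; Σd² = 68
ρ = 1 − 6·68/(6·35) = 1 − 408/210 = -0.943

-0.943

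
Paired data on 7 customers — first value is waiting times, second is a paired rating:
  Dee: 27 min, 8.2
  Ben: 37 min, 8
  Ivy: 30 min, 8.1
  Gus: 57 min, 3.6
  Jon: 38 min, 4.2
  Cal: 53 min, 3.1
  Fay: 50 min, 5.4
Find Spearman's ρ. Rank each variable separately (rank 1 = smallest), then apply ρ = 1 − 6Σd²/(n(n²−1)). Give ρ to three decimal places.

-0.929

Ranks of variable 1: 1, 3, 2, 7, 4, 6, 5
Ranks of variable 2: 7, 5, 6, 2, 3, 1, 4
d = r₁ − r₂: -6, -2, -4, 5, 1, 5, 1
d²: 36, 4, 16, 25, 1, 25, 1; Σd² = 108
ρ = 1 − 6·108/(7·48) = 1 − 648/336 = -0.929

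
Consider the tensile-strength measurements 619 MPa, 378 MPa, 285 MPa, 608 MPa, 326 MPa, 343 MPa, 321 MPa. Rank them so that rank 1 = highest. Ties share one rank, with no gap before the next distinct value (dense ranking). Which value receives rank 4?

343

Sorted (descending): 619, 608, 378, 343, 326, 321, 285
No ties — each value takes its position as its rank.
Rank 4 → value 343.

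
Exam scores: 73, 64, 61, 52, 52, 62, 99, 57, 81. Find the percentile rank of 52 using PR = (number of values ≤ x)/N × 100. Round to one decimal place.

22.2

N = 9.
Strictly below 52: 0. Equal to 52: 2.
PR = 2/9 × 100 = 22.2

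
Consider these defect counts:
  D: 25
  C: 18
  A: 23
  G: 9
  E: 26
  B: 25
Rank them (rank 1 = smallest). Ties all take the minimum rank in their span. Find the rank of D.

Sorted (ascending): 9, 18, 23, 25, 25, 26
The 2 values of 25 occupy positions 4–5 → each gets rank 4.
D has value 25 → rank 4.

4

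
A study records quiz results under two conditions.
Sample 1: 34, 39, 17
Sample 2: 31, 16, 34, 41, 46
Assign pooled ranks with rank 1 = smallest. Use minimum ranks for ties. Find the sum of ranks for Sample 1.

12

Sorted (ascending): 16, 17, 31, 34, 34, 39, 41, 46
The 2 values of 34 occupy positions 4–5 → each gets rank 4.
Sample 1 values → pooled ranks: 34→4, 39→6, 17→2
Rank sum = 4 + 6 + 2 = 12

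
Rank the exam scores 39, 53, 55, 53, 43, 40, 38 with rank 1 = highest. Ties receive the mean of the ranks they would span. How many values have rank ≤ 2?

Sorted (descending): 55, 53, 53, 43, 40, 39, 38
The 2 values of 53 occupy positions 2–3 → average rank (2+3)/2 = 2.5.
Ranks ≤ 2: {1} → 1 value.

1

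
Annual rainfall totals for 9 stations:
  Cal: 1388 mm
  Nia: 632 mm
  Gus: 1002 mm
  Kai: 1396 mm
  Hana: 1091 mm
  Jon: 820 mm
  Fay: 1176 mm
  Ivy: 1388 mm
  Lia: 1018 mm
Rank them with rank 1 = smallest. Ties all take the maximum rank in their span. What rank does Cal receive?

8

Sorted (ascending): 632, 820, 1002, 1018, 1091, 1176, 1388, 1388, 1396
The 2 values of 1388 occupy positions 7–8 → each gets rank 8.
Cal has value 1388 mm → rank 8.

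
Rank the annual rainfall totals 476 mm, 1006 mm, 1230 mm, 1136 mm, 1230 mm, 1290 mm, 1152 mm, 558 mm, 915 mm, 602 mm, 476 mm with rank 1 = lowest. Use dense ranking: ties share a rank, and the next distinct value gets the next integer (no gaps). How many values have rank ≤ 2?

3

Sorted (ascending): 476, 476, 558, 602, 915, 1006, 1136, 1152, 1230, 1230, 1290
The 2 values of 476 share dense rank 1.
The 2 values of 1230 share dense rank 8.
Remaining distinct values take the next consecutive integers.
Ranks ≤ 2: {1, 1, 2} → 3 values.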